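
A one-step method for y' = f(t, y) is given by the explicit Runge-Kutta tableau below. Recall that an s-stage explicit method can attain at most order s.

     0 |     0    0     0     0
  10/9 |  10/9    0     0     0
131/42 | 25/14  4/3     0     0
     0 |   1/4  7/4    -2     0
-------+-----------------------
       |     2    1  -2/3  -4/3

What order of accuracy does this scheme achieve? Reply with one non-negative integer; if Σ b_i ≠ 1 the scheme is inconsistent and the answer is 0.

1

b = (2, 1, -2/3, -4/3)
c = (0, 10/9, 131/42, 0)
Ac = (0, 0, 40/27, -541/126)
Σ b_i: 2·1 + 1·1 + (-2/3)·1 + (-4/3)·1 = 1 ✓
b·c: 1·10/9 + (-2/3)·131/42 = -61/63 ≠ 1/2 ⇒ order 1.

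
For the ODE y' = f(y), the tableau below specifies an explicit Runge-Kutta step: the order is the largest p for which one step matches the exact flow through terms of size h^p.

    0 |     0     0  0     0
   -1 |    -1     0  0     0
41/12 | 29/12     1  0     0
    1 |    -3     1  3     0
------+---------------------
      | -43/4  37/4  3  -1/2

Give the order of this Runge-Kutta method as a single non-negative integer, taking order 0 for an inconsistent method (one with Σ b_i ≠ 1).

2

b = (-43/4, 37/4, 3, -1/2)
c = (0, -1, 41/12, 1)
Ac = (0, 0, -1, 37/4)
Σ b_i: (-43/4)·1 + 37/4·1 + 3·1 + (-1/2)·1 = 1 ✓
b·c: 37/4·(-1) + 3·41/12 + (-1/2)·1 = 1/2 ✓
b·c²: 37/4·1 + 3·1681/144 + (-1/2)·1 = 2101/48 ≠ 1/3 ⇒ order 2.
b·Ac: 3·(-1) + (-1/2)·37/4 = -61/8 ≠ 1/6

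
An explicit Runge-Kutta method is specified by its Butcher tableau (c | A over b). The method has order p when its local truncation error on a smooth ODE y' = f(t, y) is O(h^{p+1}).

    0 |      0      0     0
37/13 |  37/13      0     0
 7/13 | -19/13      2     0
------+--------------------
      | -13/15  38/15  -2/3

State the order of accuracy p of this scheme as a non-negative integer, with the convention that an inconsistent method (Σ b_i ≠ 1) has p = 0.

b = (-13/15, 38/15, -2/3)
c = (0, 37/13, 7/13)
Ac = (0, 0, 74/13)
Σ b_i: (-13/15)·1 + 38/15·1 + (-2/3)·1 = 1 ✓
b·c: 38/15·37/13 + (-2/3)·7/13 = 1336/195 ≠ 1/2 ⇒ order 1.

1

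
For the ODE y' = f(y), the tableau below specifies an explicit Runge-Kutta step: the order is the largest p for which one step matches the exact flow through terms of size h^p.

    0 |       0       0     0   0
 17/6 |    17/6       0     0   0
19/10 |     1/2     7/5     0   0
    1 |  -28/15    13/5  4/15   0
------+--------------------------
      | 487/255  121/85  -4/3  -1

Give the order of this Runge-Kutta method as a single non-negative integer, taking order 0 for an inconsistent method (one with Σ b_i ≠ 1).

2

b = (487/255, 121/85, -4/3, -1)
c = (0, 17/6, 19/10, 1)
Ac = (0, 0, 119/30, 1181/150)
Σ b_i: 487/255·1 + 121/85·1 + (-4/3)·1 + (-1)·1 = 1 ✓
b·c: 121/85·17/6 + (-4/3)·19/10 + (-1)·1 = 1/2 ✓
b·c²: 121/85·289/36 + (-4/3)·361/100 + (-1)·1 = 5053/900 ≠ 1/3 ⇒ order 2.
b·Ac: (-4/3)·119/30 + (-1)·1181/150 = -5923/450 ≠ 1/6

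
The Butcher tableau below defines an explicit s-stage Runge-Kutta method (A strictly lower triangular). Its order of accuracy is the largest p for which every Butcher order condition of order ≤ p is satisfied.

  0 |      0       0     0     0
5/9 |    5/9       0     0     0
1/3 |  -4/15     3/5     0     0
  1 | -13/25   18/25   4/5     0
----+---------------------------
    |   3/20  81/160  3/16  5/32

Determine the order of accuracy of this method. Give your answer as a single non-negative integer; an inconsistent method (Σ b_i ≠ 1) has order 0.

b = (3/20, 81/160, 3/16, 5/32)
c = (0, 5/9, 1/3, 1)
Ac = (0, 0, 1/3, 2/3)
Σ b_i: 3/20·1 + 81/160·1 + 3/16·1 + 5/32·1 = 1 ✓
b·c: 81/160·5/9 + 3/16·1/3 + 5/32·1 = 1/2 ✓
b·c²: 81/160·25/81 + 3/16·1/9 + 5/32·1 = 1/3 ✓
b·Ac: 3/16·1/3 + 5/32·2/3 = 1/6 ✓
b·c³: 81/160·125/729 + 3/16·1/27 + 5/32·1 = 1/4 ✓
b·(c∘Ac): 3/16·1/9 + 5/32·2/3 = 1/8 ✓
b·Ac²: 3/16·5/27 + 5/32·14/45 = 1/12 ✓
b·A²c: 5/32·4/15 = 1/24 ✓; 4 stages ⇒ order 4.

4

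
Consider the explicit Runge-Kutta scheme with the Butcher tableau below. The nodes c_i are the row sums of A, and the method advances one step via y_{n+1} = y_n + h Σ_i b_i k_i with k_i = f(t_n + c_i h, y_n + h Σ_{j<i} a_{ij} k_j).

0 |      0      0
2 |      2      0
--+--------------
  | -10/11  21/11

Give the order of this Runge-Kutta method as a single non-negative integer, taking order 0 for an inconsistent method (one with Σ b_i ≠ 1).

b = (-10/11, 21/11)
c = (0, 2)
Σ b_i: (-10/11)·1 + 21/11·1 = 1 ✓
b·c: 21/11·2 = 42/11 ≠ 1/2 ⇒ order 1.

1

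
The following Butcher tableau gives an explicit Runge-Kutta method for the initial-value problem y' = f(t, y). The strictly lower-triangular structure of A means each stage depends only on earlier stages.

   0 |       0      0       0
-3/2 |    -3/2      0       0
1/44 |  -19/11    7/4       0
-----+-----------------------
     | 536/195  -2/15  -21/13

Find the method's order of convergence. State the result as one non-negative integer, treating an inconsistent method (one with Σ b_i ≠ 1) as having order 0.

1

b = (536/195, -2/15, -21/13)
c = (0, -3/2, 1/44)
Ac = (0, 0, -21/8)
Σ b_i: 536/195·1 + (-2/15)·1 + (-21/13)·1 = 1 ✓
b·c: (-2/15)·(-3/2) + (-21/13)·1/44 = 467/2860 ≠ 1/2 ⇒ order 1.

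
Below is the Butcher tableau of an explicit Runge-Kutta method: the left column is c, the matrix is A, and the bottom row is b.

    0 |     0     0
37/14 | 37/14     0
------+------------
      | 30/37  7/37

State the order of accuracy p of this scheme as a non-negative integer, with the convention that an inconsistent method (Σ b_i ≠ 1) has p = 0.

2

b = (30/37, 7/37)
c = (0, 37/14)
Σ b_i: 30/37·1 + 7/37·1 = 1 ✓
b·c: 7/37·37/14 = 1/2 ✓; 2 stages ⇒ order 2.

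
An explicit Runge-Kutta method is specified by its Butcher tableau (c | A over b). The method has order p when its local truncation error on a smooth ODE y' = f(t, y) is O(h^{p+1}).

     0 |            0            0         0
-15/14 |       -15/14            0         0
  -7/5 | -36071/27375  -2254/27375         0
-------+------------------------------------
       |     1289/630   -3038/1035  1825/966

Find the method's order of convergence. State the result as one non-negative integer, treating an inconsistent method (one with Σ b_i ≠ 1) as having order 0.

3

b = (1289/630, -3038/1035, 1825/966)
c = (0, -15/14, -7/5)
Ac = (0, 0, 161/1825)
Σ b_i: 1289/630·1 + (-3038/1035)·1 + 1825/966·1 = 1 ✓
b·c: (-3038/1035)·(-15/14) + 1825/966·(-7/5) = 1/2 ✓
b·c²: (-3038/1035)·225/196 + 1825/966·49/25 = 1/3 ✓
b·Ac: 1825/966·161/1825 = 1/6 ✓; 3 stages ⇒ order 3.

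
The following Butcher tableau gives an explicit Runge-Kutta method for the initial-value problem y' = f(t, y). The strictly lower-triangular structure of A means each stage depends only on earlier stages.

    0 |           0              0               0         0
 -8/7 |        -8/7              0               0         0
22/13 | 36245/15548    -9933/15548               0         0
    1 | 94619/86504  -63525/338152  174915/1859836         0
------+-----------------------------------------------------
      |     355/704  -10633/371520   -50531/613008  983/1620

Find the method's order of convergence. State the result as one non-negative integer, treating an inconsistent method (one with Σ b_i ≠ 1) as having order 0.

4

b = (355/704, -10633/371520, -50531/613008, 983/1620)
c = (0, -8/7, 22/13, 1)
Ac = (0, 0, 2838/3887, 735/1966)
Σ b_i: 355/704·1 + (-10633/371520)·1 + (-50531/613008)·1 + 983/1620·1 = 1 ✓
b·c: (-10633/371520)·(-8/7) + (-50531/613008)·22/13 + 983/1620·1 = 1/2 ✓
b·c²: (-10633/371520)·64/49 + (-50531/613008)·484/169 + 983/1620·1 = 1/3 ✓
b·Ac: (-50531/613008)·2838/3887 + 983/1620·735/1966 = 1/6 ✓
b·c³: (-10633/371520)·(-512/343) + (-50531/613008)·10648/2197 + 983/1620·1 = 1/4 ✓
b·(c∘Ac): (-50531/613008)·62436/50531 + 983/1620·735/1966 = 1/8 ✓
b·Ac²: (-50531/613008)·(-22704/27209) + 983/1620·165/6881 = 1/12 ✓
b·A²c: 983/1620·135/1966 = 1/24 ✓; 4 stages ⇒ order 4.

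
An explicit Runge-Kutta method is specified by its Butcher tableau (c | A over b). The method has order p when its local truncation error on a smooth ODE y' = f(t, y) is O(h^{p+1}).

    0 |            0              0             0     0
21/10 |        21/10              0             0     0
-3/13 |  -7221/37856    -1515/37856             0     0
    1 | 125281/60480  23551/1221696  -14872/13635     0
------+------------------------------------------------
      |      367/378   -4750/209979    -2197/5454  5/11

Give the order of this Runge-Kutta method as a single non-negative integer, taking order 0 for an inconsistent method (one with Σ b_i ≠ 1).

4

b = (367/378, -4750/209979, -2197/5454, 5/11)
c = (0, 21/10, -3/13, 1)
Ac = (0, 0, -909/10816, 187/640)
Σ b_i: 367/378·1 + (-4750/209979)·1 + (-2197/5454)·1 + 5/11·1 = 1 ✓
b·c: (-4750/209979)·21/10 + (-2197/5454)·(-3/13) + 5/11·1 = 1/2 ✓
b·c²: (-4750/209979)·441/100 + (-2197/5454)·9/169 + 5/11·1 = 1/3 ✓
b·Ac: (-2197/5454)·(-909/10816) + 5/11·187/640 = 1/6 ✓
b·c³: (-4750/209979)·9261/1000 + (-2197/5454)·(-27/2197) + 5/11·1 = 1/4 ✓
b·(c∘Ac): (-2197/5454)·2727/140608 + 5/11·187/640 = 1/8 ✓
b·Ac²: (-2197/5454)·(-19089/108160) + 5/11·517/19200 = 1/12 ✓
b·A²c: 5/11·11/120 = 1/24 ✓; 4 stages ⇒ order 4.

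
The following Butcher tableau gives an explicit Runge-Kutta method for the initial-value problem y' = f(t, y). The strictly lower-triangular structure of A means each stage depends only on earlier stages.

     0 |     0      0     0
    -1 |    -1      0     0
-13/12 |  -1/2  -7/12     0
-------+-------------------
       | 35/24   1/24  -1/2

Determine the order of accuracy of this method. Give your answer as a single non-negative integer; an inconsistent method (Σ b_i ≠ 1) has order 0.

b = (35/24, 1/24, -1/2)
c = (0, -1, -13/12)
Ac = (0, 0, 7/12)
Σ b_i: 35/24·1 + 1/24·1 + (-1/2)·1 = 1 ✓
b·c: 1/24·(-1) + (-1/2)·(-13/12) = 1/2 ✓
b·c²: 1/24·1 + (-1/2)·169/144 = -157/288 ≠ 1/3 ⇒ order 2.
b·Ac: (-1/2)·7/12 = -7/24 ≠ 1/6

2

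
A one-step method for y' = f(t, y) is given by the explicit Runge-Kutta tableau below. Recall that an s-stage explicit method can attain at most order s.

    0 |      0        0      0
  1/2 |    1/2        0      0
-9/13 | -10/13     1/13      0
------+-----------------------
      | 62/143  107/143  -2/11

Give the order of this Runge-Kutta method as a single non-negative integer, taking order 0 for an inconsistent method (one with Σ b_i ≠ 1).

b = (62/143, 107/143, -2/11)
c = (0, 1/2, -9/13)
Ac = (0, 0, 1/26)
Σ b_i: 62/143·1 + 107/143·1 + (-2/11)·1 = 1 ✓
b·c: 107/143·1/2 + (-2/11)·(-9/13) = 1/2 ✓
b·c²: 107/143·1/4 + (-2/11)·81/169 = 743/7436 ≠ 1/3 ⇒ order 2.
b·Ac: (-2/11)·1/26 = -1/143 ≠ 1/6

2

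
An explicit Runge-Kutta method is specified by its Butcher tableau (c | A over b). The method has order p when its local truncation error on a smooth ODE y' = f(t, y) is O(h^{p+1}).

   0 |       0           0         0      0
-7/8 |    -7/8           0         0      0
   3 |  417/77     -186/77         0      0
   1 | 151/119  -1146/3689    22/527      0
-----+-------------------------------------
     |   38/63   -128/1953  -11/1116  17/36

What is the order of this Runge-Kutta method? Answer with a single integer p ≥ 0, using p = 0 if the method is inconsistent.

4

b = (38/63, -128/1953, -11/1116, 17/36)
c = (0, -7/8, 3, 1)
Ac = (0, 0, 93/44, 27/68)
Σ b_i: 38/63·1 + (-128/1953)·1 + (-11/1116)·1 + 17/36·1 = 1 ✓
b·c: (-128/1953)·(-7/8) + (-11/1116)·3 + 17/36·1 = 1/2 ✓
b·c²: (-128/1953)·49/64 + (-11/1116)·9 + 17/36·1 = 1/3 ✓
b·Ac: (-11/1116)·93/44 + 17/36·27/68 = 1/6 ✓
b·c³: (-128/1953)·(-343/512) + (-11/1116)·27 + 17/36·1 = 1/4 ✓
b·(c∘Ac): (-11/1116)·279/44 + 17/36·27/68 = 1/8 ✓
b·Ac²: (-11/1116)·(-651/352) + 17/36·75/544 = 1/12 ✓
b·A²c: 17/36·3/34 = 1/24 ✓; 4 stages ⇒ order 4.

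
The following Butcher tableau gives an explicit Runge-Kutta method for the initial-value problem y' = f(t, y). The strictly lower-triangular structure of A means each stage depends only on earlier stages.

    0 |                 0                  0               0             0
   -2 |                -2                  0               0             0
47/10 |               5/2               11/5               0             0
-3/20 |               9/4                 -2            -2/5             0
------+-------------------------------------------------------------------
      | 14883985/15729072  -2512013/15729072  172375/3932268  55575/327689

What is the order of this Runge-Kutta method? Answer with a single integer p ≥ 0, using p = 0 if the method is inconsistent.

3

b = (14883985/15729072, -2512013/15729072, 172375/3932268, 55575/327689)
c = (0, -2, 47/10, -3/20)
Ac = (0, 0, -22/5, 53/25)
Σ b_i: 14883985/15729072·1 + (-2512013/15729072)·1 + 172375/3932268·1 + 55575/327689·1 = 1 ✓
b·c: (-2512013/15729072)·(-2) + 172375/3932268·47/10 + 55575/327689·(-3/20) = 1/2 ✓
b·c²: (-2512013/15729072)·4 + 172375/3932268·2209/100 + 55575/327689·9/400 = 1/3 ✓
b·Ac: 172375/3932268·(-22/5) + 55575/327689·53/25 = 1/6 ✓
b·c³: (-2512013/15729072)·(-8) + 172375/3932268·103823/1000 + 55575/327689·(-27/8000) = 611153729/104860480 ≠ 1/4 ⇒ order 3.
b·(c∘Ac): 172375/3932268·(-517/25) + 55575/327689·(-159/500) = -9441973/9830670 ≠ 1/8
b·Ac²: 172375/3932268·44/5 + 55575/327689·(-4209/250) = -24277571/9830670 ≠ 1/12
b·A²c: 55575/327689·44/25 = 97812/327689 ≠ 1/24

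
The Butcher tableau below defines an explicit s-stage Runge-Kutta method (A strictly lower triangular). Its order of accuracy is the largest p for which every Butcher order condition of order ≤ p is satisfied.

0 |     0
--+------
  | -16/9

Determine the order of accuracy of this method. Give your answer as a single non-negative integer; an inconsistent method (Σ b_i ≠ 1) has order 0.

b = (-16/9)
c = (0)
Σ b_i: (-16/9)·1 = -16/9 ≠ 1 ⇒ order 0.

0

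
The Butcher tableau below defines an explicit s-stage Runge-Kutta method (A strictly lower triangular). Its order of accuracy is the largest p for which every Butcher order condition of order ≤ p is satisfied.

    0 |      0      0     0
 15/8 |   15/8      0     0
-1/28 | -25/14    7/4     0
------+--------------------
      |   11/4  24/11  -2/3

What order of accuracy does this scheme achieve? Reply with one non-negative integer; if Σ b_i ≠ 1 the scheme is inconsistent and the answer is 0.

b = (11/4, 24/11, -2/3)
c = (0, 15/8, -1/28)
Ac = (0, 0, 105/32)
Σ b_i: 11/4·1 + 24/11·1 + (-2/3)·1 = 563/132 ≠ 1 ⇒ order 0.

0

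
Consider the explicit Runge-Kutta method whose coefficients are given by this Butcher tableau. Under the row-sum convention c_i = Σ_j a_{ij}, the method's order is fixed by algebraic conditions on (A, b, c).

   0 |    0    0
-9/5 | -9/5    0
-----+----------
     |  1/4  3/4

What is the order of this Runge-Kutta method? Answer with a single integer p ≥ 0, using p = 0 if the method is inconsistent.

1

b = (1/4, 3/4)
c = (0, -9/5)
Σ b_i: 1/4·1 + 3/4·1 = 1 ✓
b·c: 3/4·(-9/5) = -27/20 ≠ 1/2 ⇒ order 1.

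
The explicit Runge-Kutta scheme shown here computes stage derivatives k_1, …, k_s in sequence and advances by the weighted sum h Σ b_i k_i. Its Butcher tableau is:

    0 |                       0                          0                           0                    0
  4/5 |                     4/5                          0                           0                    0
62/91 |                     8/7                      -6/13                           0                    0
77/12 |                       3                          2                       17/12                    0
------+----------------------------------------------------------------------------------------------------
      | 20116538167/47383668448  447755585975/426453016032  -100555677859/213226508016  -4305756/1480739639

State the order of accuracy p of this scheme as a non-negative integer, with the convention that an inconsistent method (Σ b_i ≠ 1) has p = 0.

3

b = (20116538167/47383668448, 447755585975/426453016032, -100555677859/213226508016, -4305756/1480739639)
c = (0, 4/5, 62/91, 77/12)
Ac = (0, 0, -24/65, 7003/2730)
Σ b_i: 20116538167/47383668448·1 + 447755585975/426453016032·1 + (-100555677859/213226508016)·1 + (-4305756/1480739639)·1 = 1 ✓
b·c: 447755585975/426453016032·4/5 + (-100555677859/213226508016)·62/91 + (-4305756/1480739639)·77/12 = 1/2 ✓
b·c²: 447755585975/426453016032·16/25 + (-100555677859/213226508016)·3844/8281 + (-4305756/1480739639)·5929/144 = 1/3 ✓
b·Ac: (-100555677859/213226508016)·(-24/65) + (-4305756/1480739639)·7003/2730 = 1/6 ✓
b·c³: 447755585975/426453016032·64/125 + (-100555677859/213226508016)·238328/753571 + (-4305756/1480739639)·456533/1728 = -36848979950287/97018061147280 ≠ 1/4 ⇒ order 3.
b·(c∘Ac): (-100555677859/213226508016)·(-1488/5915) + (-4305756/1480739639)·77033/4680 = 1047949231/14807396390 ≠ 1/8
b·Ac²: (-100555677859/213226508016)·(-96/325) + (-4305756/1480739639)·1203401/621075 = 270167873662/2021209607235 ≠ 1/12
b·A²c: (-4305756/1480739639)·(-34/65) = 11261208/7403698195 ≠ 1/24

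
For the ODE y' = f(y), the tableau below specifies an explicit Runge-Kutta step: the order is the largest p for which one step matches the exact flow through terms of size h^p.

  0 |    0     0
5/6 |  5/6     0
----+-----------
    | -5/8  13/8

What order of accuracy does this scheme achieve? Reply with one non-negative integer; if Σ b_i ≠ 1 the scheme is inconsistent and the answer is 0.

1

b = (-5/8, 13/8)
c = (0, 5/6)
Σ b_i: (-5/8)·1 + 13/8·1 = 1 ✓
b·c: 13/8·5/6 = 65/48 ≠ 1/2 ⇒ order 1.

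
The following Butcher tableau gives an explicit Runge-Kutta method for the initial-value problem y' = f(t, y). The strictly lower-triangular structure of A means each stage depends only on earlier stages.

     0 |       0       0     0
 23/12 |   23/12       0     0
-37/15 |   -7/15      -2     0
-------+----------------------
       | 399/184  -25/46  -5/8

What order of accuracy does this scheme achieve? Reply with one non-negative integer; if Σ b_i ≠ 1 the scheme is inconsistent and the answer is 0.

2

b = (399/184, -25/46, -5/8)
c = (0, 23/12, -37/15)
Ac = (0, 0, -23/6)
Σ b_i: 399/184·1 + (-25/46)·1 + (-5/8)·1 = 1 ✓
b·c: (-25/46)·23/12 + (-5/8)·(-37/15) = 1/2 ✓
b·c²: (-25/46)·529/144 + (-5/8)·1369/225 = -8351/1440 ≠ 1/3 ⇒ order 2.
b·Ac: (-5/8)·(-23/6) = 115/48 ≠ 1/6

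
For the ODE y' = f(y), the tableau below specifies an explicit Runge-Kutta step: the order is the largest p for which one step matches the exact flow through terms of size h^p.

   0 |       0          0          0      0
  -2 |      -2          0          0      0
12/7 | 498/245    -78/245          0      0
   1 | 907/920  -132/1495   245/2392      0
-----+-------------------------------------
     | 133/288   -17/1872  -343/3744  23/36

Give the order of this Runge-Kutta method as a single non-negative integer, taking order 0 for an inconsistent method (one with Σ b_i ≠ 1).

4

b = (133/288, -17/1872, -343/3744, 23/36)
c = (0, -2, 12/7, 1)
Ac = (0, 0, 156/245, 81/230)
Σ b_i: 133/288·1 + (-17/1872)·1 + (-343/3744)·1 + 23/36·1 = 1 ✓
b·c: (-17/1872)·(-2) + (-343/3744)·12/7 + 23/36·1 = 1/2 ✓
b·c²: (-17/1872)·4 + (-343/3744)·144/49 + 23/36·1 = 1/3 ✓
b·Ac: (-343/3744)·156/245 + 23/36·81/230 = 1/6 ✓
b·c³: (-17/1872)·(-8) + (-343/3744)·1728/343 + 23/36·1 = 1/4 ✓
b·(c∘Ac): (-343/3744)·1872/1715 + 23/36·81/230 = 1/8 ✓
b·Ac²: (-343/3744)·(-312/245) + 23/36·(-6/115) = 1/12 ✓
b·A²c: 23/36·3/46 = 1/24 ✓; 4 stages ⇒ order 4.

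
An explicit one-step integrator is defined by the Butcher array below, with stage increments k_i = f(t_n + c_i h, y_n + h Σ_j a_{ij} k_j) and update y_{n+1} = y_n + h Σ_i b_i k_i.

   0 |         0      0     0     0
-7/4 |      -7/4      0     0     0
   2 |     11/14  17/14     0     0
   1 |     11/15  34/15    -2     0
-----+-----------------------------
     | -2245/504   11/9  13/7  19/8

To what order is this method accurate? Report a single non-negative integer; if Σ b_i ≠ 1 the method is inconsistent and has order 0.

1

b = (-2245/504, 11/9, 13/7, 19/8)
c = (0, -7/4, 2, 1)
Ac = (0, 0, -17/8, -239/30)
Σ b_i: (-2245/504)·1 + 11/9·1 + 13/7·1 + 19/8·1 = 1 ✓
b·c: 11/9·(-7/4) + 13/7·2 + 19/8·1 = 1991/504 ≠ 1/2 ⇒ order 1.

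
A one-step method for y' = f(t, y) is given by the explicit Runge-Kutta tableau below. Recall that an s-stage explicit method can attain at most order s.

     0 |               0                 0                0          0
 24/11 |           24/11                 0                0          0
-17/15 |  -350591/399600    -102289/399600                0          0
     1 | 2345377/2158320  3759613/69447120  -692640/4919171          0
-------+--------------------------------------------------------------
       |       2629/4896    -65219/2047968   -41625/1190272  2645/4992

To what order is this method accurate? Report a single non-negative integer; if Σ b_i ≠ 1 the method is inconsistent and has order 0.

4

b = (2629/4896, -65219/2047968, -41625/1190272, 2645/4992)
c = (0, 24/11, -17/15, 1)
Ac = (0, 0, -9299/16650, 1469/5290)
Σ b_i: 2629/4896·1 + (-65219/2047968)·1 + (-41625/1190272)·1 + 2645/4992·1 = 1 ✓
b·c: (-65219/2047968)·24/11 + (-41625/1190272)·(-17/15) + 2645/4992·1 = 1/2 ✓
b·c²: (-65219/2047968)·576/121 + (-41625/1190272)·289/225 + 2645/4992·1 = 1/3 ✓
b·Ac: (-41625/1190272)·(-9299/16650) + 2645/4992·1469/5290 = 1/6 ✓
b·c³: (-65219/2047968)·13824/1331 + (-41625/1190272)·(-4913/3375) + 2645/4992·1 = 1/4 ✓
b·(c∘Ac): (-41625/1190272)·158083/249750 + 2645/4992·1469/5290 = 1/8 ✓
b·Ac²: (-41625/1190272)·(-37196/30525) + 2645/4992·2236/29095 = 1/12 ✓
b·A²c: 2645/4992·208/2645 = 1/24 ✓; 4 stages ⇒ order 4.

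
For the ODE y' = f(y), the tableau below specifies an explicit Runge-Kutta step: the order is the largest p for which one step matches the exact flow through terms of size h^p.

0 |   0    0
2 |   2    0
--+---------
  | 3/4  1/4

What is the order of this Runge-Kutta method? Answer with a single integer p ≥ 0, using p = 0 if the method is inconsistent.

2

b = (3/4, 1/4)
c = (0, 2)
Σ b_i: 3/4·1 + 1/4·1 = 1 ✓
b·c: 1/4·2 = 1/2 ✓; 2 stages ⇒ order 2.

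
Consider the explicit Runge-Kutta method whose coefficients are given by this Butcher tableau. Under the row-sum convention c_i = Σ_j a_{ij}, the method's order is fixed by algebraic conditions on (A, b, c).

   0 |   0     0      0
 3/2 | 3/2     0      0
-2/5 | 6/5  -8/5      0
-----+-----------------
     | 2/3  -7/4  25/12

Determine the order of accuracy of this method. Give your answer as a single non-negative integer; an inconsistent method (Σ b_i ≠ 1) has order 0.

b = (2/3, -7/4, 25/12)
c = (0, 3/2, -2/5)
Ac = (0, 0, -12/5)
Σ b_i: 2/3·1 + (-7/4)·1 + 25/12·1 = 1 ✓
b·c: (-7/4)·3/2 + 25/12·(-2/5) = -83/24 ≠ 1/2 ⇒ order 1.

1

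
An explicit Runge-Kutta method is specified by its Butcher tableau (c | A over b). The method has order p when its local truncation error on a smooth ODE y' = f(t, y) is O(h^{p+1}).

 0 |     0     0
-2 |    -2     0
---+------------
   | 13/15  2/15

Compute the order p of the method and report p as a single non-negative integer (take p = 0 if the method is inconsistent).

1

b = (13/15, 2/15)
c = (0, -2)
Σ b_i: 13/15·1 + 2/15·1 = 1 ✓
b·c: 2/15·(-2) = -4/15 ≠ 1/2 ⇒ order 1.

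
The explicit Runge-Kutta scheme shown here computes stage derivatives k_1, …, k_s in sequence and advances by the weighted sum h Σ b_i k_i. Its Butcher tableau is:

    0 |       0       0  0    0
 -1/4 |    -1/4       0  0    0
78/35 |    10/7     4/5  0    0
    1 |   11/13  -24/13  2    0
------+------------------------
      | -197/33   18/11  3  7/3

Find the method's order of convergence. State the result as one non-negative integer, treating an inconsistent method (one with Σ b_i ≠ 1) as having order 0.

1

b = (-197/33, 18/11, 3, 7/3)
c = (0, -1/4, 78/35, 1)
Ac = (0, 0, -1/5, 2238/455)
Σ b_i: (-197/33)·1 + 18/11·1 + 3·1 + 7/3·1 = 1 ✓
b·c: 18/11·(-1/4) + 3·78/35 + 7/3·1 = 19889/2310 ≠ 1/2 ⇒ order 1.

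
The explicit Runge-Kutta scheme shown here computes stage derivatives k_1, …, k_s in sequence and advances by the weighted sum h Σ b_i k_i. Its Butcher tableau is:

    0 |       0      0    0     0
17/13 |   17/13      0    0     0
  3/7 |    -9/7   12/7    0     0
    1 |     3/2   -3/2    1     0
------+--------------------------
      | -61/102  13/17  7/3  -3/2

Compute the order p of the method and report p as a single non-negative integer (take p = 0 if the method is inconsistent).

b = (-61/102, 13/17, 7/3, -3/2)
c = (0, 17/13, 3/7, 1)
Ac = (0, 0, 204/91, -279/182)
Σ b_i: (-61/102)·1 + 13/17·1 + 7/3·1 + (-3/2)·1 = 1 ✓
b·c: 13/17·17/13 + 7/3·3/7 + (-3/2)·1 = 1/2 ✓
b·c²: 13/17·289/169 + 7/3·9/49 + (-3/2)·1 = 43/182 ≠ 1/3 ⇒ order 2.
b·Ac: 7/3·204/91 + (-3/2)·(-279/182) = 2741/364 ≠ 1/6

2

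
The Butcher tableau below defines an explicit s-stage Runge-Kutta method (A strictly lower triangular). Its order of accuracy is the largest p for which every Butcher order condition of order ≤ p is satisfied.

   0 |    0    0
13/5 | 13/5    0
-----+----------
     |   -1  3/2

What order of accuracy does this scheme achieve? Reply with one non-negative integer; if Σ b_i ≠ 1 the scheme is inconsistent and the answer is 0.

0

b = (-1, 3/2)
c = (0, 13/5)
Σ b_i: (-1)·1 + 3/2·1 = 1/2 ≠ 1 ⇒ order 0.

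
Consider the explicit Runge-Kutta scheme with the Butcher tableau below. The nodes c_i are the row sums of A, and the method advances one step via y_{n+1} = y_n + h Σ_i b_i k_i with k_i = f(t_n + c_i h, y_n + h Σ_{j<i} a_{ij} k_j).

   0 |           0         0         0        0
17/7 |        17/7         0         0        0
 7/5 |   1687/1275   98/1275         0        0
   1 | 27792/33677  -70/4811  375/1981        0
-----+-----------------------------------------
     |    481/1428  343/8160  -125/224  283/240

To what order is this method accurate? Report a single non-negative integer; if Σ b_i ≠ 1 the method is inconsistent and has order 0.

b = (481/1428, 343/8160, -125/224, 283/240)
c = (0, 17/7, 7/5, 1)
Ac = (0, 0, 14/75, 65/283)
Σ b_i: 481/1428·1 + 343/8160·1 + (-125/224)·1 + 283/240·1 = 1 ✓
b·c: 343/8160·17/7 + (-125/224)·7/5 + 283/240·1 = 1/2 ✓
b·c²: 343/8160·289/49 + (-125/224)·49/25 + 283/240·1 = 1/3 ✓
b·Ac: (-125/224)·14/75 + 283/240·65/283 = 1/6 ✓
b·c³: 343/8160·4913/343 + (-125/224)·343/125 + 283/240·1 = 1/4 ✓
b·(c∘Ac): (-125/224)·98/375 + 283/240·65/283 = 1/8 ✓
b·Ac²: (-125/224)·34/75 + 283/240·565/1981 = 1/12 ✓
b·A²c: 283/240·10/283 = 1/24 ✓; 4 stages ⇒ order 4.

4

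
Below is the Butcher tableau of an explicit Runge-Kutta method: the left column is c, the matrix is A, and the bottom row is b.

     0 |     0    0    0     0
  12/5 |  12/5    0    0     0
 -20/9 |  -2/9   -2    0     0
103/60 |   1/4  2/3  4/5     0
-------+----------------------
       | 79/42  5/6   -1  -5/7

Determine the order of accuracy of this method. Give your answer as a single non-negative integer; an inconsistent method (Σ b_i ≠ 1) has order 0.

b = (79/42, 5/6, -1, -5/7)
c = (0, 12/5, -20/9, 103/60)
Ac = (0, 0, -24/5, -8/45)
Σ b_i: 79/42·1 + 5/6·1 + (-1)·1 + (-5/7)·1 = 1 ✓
b·c: 5/6·12/5 + (-1)·(-20/9) + (-5/7)·103/60 = 755/252 ≠ 1/2 ⇒ order 1.

1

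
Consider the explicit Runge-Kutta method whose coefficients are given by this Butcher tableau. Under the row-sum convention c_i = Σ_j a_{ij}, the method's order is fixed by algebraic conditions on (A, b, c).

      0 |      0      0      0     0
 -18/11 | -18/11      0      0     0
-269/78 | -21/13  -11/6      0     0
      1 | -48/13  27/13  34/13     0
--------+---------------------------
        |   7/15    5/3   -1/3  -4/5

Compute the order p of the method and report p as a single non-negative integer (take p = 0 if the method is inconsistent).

b = (7/15, 5/3, -1/3, -4/5)
c = (0, -18/11, -269/78, 1)
Ac = (0, 0, 3, -69257/5577)
Σ b_i: 7/15·1 + 5/3·1 + (-1/3)·1 + (-4/5)·1 = 1 ✓
b·c: 5/3·(-18/11) + (-1/3)·(-269/78) + (-4/5)·1 = -30601/12870 ≠ 1/2 ⇒ order 1.

1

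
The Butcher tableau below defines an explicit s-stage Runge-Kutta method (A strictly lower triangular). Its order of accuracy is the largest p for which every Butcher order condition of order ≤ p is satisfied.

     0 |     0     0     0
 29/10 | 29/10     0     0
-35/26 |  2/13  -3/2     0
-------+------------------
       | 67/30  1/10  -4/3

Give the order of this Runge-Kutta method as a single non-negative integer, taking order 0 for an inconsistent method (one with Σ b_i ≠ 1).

b = (67/30, 1/10, -4/3)
c = (0, 29/10, -35/26)
Ac = (0, 0, -87/20)
Σ b_i: 67/30·1 + 1/10·1 + (-4/3)·1 = 1 ✓
b·c: 1/10·29/10 + (-4/3)·(-35/26) = 8131/3900 ≠ 1/2 ⇒ order 1.

1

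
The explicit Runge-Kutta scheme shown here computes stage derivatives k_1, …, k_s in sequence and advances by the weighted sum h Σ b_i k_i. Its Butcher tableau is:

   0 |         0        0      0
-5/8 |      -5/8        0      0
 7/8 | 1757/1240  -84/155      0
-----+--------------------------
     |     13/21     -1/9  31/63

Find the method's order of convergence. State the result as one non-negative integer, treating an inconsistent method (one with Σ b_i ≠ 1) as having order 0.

3

b = (13/21, -1/9, 31/63)
c = (0, -5/8, 7/8)
Ac = (0, 0, 21/62)
Σ b_i: 13/21·1 + (-1/9)·1 + 31/63·1 = 1 ✓
b·c: (-1/9)·(-5/8) + 31/63·7/8 = 1/2 ✓
b·c²: (-1/9)·25/64 + 31/63·49/64 = 1/3 ✓
b·Ac: 31/63·21/62 = 1/6 ✓; 3 stages ⇒ order 3.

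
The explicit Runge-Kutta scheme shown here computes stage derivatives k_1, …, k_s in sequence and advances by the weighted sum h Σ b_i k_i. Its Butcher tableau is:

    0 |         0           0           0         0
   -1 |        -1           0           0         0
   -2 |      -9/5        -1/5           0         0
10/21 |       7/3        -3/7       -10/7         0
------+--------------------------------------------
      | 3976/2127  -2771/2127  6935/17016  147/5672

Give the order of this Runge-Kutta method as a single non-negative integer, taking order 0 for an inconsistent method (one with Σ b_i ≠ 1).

b = (3976/2127, -2771/2127, 6935/17016, 147/5672)
c = (0, -1, -2, 10/21)
Ac = (0, 0, 1/5, 23/7)
Σ b_i: 3976/2127·1 + (-2771/2127)·1 + 6935/17016·1 + 147/5672·1 = 1 ✓
b·c: (-2771/2127)·(-1) + 6935/17016·(-2) + 147/5672·10/21 = 1/2 ✓
b·c²: (-2771/2127)·1 + 6935/17016·4 + 147/5672·100/441 = 1/3 ✓
b·Ac: 6935/17016·1/5 + 147/5672·23/7 = 1/6 ✓
b·c³: (-2771/2127)·(-1) + 6935/17016·(-8) + 147/5672·1000/9261 = -87319/44667 ≠ 1/4 ⇒ order 3.
b·(c∘Ac): 6935/17016·(-2/5) + 147/5672·230/147 = -521/4254 ≠ 1/8
b·Ac²: 6935/17016·(-1/5) + 147/5672·(-43/7) = -512/2127 ≠ 1/12
b·A²c: 147/5672·(-2/7) = -21/2836 ≠ 1/24

3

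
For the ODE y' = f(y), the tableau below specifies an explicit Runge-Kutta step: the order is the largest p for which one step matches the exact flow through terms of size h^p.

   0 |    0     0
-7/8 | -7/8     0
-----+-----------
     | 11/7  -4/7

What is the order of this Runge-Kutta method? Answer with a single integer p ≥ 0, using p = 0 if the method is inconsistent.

2

b = (11/7, -4/7)
c = (0, -7/8)
Σ b_i: 11/7·1 + (-4/7)·1 = 1 ✓
b·c: (-4/7)·(-7/8) = 1/2 ✓; 2 stages ⇒ order 2.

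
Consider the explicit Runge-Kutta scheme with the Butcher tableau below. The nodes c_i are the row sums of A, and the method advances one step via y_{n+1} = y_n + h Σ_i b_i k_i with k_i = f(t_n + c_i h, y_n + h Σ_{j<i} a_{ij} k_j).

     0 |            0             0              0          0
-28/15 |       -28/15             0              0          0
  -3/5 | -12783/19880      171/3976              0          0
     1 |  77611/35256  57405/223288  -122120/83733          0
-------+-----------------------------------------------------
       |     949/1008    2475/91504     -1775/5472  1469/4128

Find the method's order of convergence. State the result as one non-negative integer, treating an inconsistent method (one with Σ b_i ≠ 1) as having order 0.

b = (949/1008, 2475/91504, -1775/5472, 1469/4128)
c = (0, -28/15, -3/5, 1)
Ac = (0, 0, -57/710, 1161/2938)
Σ b_i: 949/1008·1 + 2475/91504·1 + (-1775/5472)·1 + 1469/4128·1 = 1 ✓
b·c: 2475/91504·(-28/15) + (-1775/5472)·(-3/5) + 1469/4128·1 = 1/2 ✓
b·c²: 2475/91504·784/225 + (-1775/5472)·9/25 + 1469/4128·1 = 1/3 ✓
b·Ac: (-1775/5472)·(-57/710) + 1469/4128·1161/2938 = 1/6 ✓
b·c³: 2475/91504·(-21952/3375) + (-1775/5472)·(-27/125) + 1469/4128·1 = 1/4 ✓
b·(c∘Ac): (-1775/5472)·171/3550 + 1469/4128·1161/2938 = 1/8 ✓
b·Ac²: (-1775/5472)·266/1775 + 1469/4128·1634/4407 = 1/12 ✓
b·A²c: 1469/4128·172/1469 = 1/24 ✓; 4 stages ⇒ order 4.

4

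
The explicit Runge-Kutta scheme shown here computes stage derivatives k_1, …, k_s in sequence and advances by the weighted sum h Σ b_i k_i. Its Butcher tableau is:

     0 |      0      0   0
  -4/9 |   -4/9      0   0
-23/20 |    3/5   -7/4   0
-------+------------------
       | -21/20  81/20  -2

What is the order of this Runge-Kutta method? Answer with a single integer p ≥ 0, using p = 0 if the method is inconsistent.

2

b = (-21/20, 81/20, -2)
c = (0, -4/9, -23/20)
Ac = (0, 0, 7/9)
Σ b_i: (-21/20)·1 + 81/20·1 + (-2)·1 = 1 ✓
b·c: 81/20·(-4/9) + (-2)·(-23/20) = 1/2 ✓
b·c²: 81/20·16/81 + (-2)·529/400 = -369/200 ≠ 1/3 ⇒ order 2.
b·Ac: (-2)·7/9 = -14/9 ≠ 1/6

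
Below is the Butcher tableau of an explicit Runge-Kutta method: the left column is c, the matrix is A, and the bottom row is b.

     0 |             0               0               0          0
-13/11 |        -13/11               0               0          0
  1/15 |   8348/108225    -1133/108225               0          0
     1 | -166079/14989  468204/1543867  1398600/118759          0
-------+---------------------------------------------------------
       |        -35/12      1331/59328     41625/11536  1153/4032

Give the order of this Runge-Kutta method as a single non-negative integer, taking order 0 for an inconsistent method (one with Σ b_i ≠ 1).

4

b = (-35/12, 1331/59328, 41625/11536, 1153/4032)
c = (0, -13/11, 1/15, 1)
Ac = (0, 0, 103/8325, 492/1153)
Σ b_i: (-35/12)·1 + 1331/59328·1 + 41625/11536·1 + 1153/4032·1 = 1 ✓
b·c: 1331/59328·(-13/11) + 41625/11536·1/15 + 1153/4032·1 = 1/2 ✓
b·c²: 1331/59328·169/121 + 41625/11536·1/225 + 1153/4032·1 = 1/3 ✓
b·Ac: 41625/11536·103/8325 + 1153/4032·492/1153 = 1/6 ✓
b·c³: 1331/59328·(-2197/1331) + 41625/11536·1/3375 + 1153/4032·1 = 1/4 ✓
b·(c∘Ac): 41625/11536·103/124875 + 1153/4032·492/1153 = 1/8 ✓
b·Ac²: 41625/11536·(-1339/91575) + 1153/4032·6036/12683 = 1/12 ✓
b·A²c: 1153/4032·168/1153 = 1/24 ✓; 4 stages ⇒ order 4.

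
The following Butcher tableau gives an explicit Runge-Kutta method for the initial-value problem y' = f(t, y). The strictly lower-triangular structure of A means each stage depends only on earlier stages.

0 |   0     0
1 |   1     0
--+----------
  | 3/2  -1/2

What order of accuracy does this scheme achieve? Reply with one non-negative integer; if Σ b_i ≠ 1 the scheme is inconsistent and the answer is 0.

1

b = (3/2, -1/2)
c = (0, 1)
Σ b_i: 3/2·1 + (-1/2)·1 = 1 ✓
b·c: (-1/2)·1 = -1/2 ≠ 1/2 ⇒ order 1.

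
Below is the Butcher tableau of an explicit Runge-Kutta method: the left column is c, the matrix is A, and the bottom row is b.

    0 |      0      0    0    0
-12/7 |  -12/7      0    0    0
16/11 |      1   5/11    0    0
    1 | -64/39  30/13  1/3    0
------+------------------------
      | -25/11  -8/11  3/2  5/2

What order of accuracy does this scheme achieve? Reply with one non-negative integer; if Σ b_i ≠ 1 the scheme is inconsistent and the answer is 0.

b = (-25/11, -8/11, 3/2, 5/2)
c = (0, -12/7, 16/11, 1)
Ac = (0, 0, -60/77, -10424/3003)
Σ b_i: (-25/11)·1 + (-8/11)·1 + 3/2·1 + 5/2·1 = 1 ✓
b·c: (-8/11)·(-12/7) + 3/2·16/11 + 5/2·1 = 83/14 ≠ 1/2 ⇒ order 1.

1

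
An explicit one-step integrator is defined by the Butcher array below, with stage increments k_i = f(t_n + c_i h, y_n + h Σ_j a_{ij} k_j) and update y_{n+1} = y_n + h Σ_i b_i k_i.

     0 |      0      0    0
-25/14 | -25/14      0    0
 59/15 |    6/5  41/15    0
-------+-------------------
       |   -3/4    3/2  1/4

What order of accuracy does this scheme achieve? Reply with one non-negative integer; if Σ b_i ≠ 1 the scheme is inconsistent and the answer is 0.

1

b = (-3/4, 3/2, 1/4)
c = (0, -25/14, 59/15)
Ac = (0, 0, -205/42)
Σ b_i: (-3/4)·1 + 3/2·1 + 1/4·1 = 1 ✓
b·c: 3/2·(-25/14) + 1/4·59/15 = -178/105 ≠ 1/2 ⇒ order 1.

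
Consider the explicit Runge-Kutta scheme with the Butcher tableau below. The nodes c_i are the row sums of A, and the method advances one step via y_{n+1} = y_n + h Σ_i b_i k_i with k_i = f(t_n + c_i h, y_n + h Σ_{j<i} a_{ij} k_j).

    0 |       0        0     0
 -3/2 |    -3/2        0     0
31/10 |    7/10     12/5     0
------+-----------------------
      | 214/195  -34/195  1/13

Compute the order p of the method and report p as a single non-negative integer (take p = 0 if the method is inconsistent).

2

b = (214/195, -34/195, 1/13)
c = (0, -3/2, 31/10)
Ac = (0, 0, -18/5)
Σ b_i: 214/195·1 + (-34/195)·1 + 1/13·1 = 1 ✓
b·c: (-34/195)·(-3/2) + 1/13·31/10 = 1/2 ✓
b·c²: (-34/195)·9/4 + 1/13·961/100 = 451/1300 ≠ 1/3 ⇒ order 2.
b·Ac: 1/13·(-18/5) = -18/65 ≠ 1/6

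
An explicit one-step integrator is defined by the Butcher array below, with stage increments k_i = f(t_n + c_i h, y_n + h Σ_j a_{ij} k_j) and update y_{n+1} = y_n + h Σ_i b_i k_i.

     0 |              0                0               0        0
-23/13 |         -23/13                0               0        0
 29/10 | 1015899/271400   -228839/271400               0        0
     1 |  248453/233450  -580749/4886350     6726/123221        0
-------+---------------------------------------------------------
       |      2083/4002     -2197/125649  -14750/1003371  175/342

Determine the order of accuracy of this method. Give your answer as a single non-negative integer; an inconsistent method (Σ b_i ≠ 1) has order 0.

4

b = (2083/4002, -2197/125649, -14750/1003371, 175/342)
c = (0, -23/13, 29/10, 1)
Ac = (0, 0, 17603/11800, 129/350)
Σ b_i: 2083/4002·1 + (-2197/125649)·1 + (-14750/1003371)·1 + 175/342·1 = 1 ✓
b·c: (-2197/125649)·(-23/13) + (-14750/1003371)·29/10 + 175/342·1 = 1/2 ✓
b·c²: (-2197/125649)·529/169 + (-14750/1003371)·841/100 + 175/342·1 = 1/3 ✓
b·Ac: (-14750/1003371)·17603/11800 + 175/342·129/350 = 1/6 ✓
b·c³: (-2197/125649)·(-12167/2197) + (-14750/1003371)·24389/1000 + 175/342·1 = 1/4 ✓
b·(c∘Ac): (-14750/1003371)·510487/118000 + 175/342·129/350 = 1/8 ✓
b·Ac²: (-14750/1003371)·(-404869/153400) + 175/342·198/2275 = 1/12 ✓
b·A²c: 175/342·57/700 = 1/24 ✓; 4 stages ⇒ order 4.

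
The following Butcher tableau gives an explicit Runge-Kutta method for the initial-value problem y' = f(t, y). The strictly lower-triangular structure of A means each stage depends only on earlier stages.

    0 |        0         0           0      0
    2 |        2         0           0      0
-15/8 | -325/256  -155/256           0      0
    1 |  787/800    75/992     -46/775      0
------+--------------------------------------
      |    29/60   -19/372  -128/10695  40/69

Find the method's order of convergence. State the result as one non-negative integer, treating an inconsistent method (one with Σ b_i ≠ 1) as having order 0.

b = (29/60, -19/372, -128/10695, 40/69)
c = (0, 2, -15/8, 1)
Ac = (0, 0, -155/128, 21/80)
Σ b_i: 29/60·1 + (-19/372)·1 + (-128/10695)·1 + 40/69·1 = 1 ✓
b·c: (-19/372)·2 + (-128/10695)·(-15/8) + 40/69·1 = 1/2 ✓
b·c²: (-19/372)·4 + (-128/10695)·225/64 + 40/69·1 = 1/3 ✓
b·Ac: (-128/10695)·(-155/128) + 40/69·21/80 = 1/6 ✓
b·c³: (-19/372)·8 + (-128/10695)·(-3375/512) + 40/69·1 = 1/4 ✓
b·(c∘Ac): (-128/10695)·2325/1024 + 40/69·21/80 = 1/8 ✓
b·Ac²: (-128/10695)·(-155/64) + 40/69·3/32 = 1/12 ✓
b·A²c: 40/69·23/320 = 1/24 ✓; 4 stages ⇒ order 4.

4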